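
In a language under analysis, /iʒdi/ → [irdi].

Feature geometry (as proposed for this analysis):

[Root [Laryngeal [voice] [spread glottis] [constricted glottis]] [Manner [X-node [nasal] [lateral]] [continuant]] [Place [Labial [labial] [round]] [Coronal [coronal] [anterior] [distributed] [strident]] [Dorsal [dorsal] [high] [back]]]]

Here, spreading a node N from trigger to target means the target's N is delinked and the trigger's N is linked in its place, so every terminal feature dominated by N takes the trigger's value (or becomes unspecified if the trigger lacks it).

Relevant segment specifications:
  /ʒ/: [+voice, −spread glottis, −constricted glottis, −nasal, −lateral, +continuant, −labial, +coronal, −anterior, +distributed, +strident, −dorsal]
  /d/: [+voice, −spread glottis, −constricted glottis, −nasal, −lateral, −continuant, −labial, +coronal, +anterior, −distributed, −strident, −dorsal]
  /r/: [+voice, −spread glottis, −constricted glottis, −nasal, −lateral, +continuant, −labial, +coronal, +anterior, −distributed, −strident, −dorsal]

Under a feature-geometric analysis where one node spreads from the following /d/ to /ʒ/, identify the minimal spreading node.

Coronal

Feature comparison: [anterior], [distributed], [strident] differ between /ʒ/ and [r]; the remaining terminals match.
Tracing each changed feature up the tree, the paths first meet at Coronal; any lower node misses at least one of them.
Delinking /ʒ/'s Coronal and associating /d/'s Coronal gives precisely the feature bundle of [r].
[continuant], a feature on which the two segments disagree outside Coronal, is unchanged — nothing dominating it spread, and Coronal is the minimal sufficient constituent.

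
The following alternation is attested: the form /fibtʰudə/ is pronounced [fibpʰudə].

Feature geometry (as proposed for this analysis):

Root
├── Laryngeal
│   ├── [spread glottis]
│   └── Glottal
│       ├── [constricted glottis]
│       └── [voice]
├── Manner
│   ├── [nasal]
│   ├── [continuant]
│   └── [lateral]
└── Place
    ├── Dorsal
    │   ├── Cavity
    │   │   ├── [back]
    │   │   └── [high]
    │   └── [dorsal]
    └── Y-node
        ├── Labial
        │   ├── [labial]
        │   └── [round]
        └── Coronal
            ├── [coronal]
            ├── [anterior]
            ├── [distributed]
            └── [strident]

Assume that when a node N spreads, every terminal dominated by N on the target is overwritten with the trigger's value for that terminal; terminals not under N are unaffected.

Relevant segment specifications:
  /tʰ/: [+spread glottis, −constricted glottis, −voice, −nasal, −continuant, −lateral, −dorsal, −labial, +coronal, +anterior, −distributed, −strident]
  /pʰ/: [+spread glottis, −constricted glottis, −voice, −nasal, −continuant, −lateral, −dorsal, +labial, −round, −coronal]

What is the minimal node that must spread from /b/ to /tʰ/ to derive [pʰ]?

Y-node

The alternation /tʰ/ → [pʰ] changes [labial], [round], [coronal], [anterior], [distributed], [strident] and nothing else.
The smallest constituent containing every changed terminal is Y-node — each of its daughters lacks at least one of the affected features.
Spreading Y-node from /b/ overwrites each of those terminals with /b/'s values, yielding exactly [pʰ].
Features on which the two segments disagree outside Y-node, such as [voice], [spread glottis], are unchanged — nothing dominating them spread, and Y-node is the minimal sufficient constituent.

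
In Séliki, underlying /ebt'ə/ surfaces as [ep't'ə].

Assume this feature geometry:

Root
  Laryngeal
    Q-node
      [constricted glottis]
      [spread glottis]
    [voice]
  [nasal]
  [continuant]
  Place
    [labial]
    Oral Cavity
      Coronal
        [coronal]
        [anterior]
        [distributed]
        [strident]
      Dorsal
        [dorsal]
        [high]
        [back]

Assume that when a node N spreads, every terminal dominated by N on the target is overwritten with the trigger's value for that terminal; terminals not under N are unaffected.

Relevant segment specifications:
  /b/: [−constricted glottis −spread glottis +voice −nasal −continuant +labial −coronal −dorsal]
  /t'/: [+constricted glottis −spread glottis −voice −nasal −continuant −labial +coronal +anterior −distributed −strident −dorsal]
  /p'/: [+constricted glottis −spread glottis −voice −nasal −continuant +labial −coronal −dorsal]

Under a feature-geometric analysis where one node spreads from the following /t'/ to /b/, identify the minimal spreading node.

Laryngeal

Comparing /b/ with its surface form [p'], the features that change are [voice], [constricted glottis].
Tracing each changed feature up the tree, the paths first meet at Laryngeal; any lower node misses at least one of them.
Delinking /b/'s Laryngeal and associating /t'/'s Laryngeal gives precisely the feature bundle of [p'].
Since [coronal], [labial] are preserved even though /t'/ disagrees there, no node above Laryngeal spread.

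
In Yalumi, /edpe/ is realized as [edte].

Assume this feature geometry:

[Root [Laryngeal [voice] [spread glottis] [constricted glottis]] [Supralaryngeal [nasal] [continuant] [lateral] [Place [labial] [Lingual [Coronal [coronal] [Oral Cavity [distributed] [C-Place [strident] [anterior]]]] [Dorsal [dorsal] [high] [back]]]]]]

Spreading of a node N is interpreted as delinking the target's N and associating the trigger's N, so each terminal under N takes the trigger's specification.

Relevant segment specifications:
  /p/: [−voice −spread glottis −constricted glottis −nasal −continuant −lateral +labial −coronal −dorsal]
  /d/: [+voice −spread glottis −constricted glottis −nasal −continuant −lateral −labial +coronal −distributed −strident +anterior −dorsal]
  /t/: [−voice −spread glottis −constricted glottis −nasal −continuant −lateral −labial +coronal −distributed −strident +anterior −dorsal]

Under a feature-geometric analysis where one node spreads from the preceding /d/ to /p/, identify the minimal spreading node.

Place

Comparing /p/ with its surface form [t], the features that change are [labial], [coronal], [anterior], [distributed], [strident].
In this geometry the lowest node dominating all of them is Place: every daughter of Place dominates only a proper subset, so no lower node suffices.
Spreading Place from /d/ overwrites each of those terminals with /d/'s values, yielding exactly [t].
[voice] stays as in /p/ although /d/ differs there, so no node dominating it spread; among the remaining candidates Place is the lowest that derives the output.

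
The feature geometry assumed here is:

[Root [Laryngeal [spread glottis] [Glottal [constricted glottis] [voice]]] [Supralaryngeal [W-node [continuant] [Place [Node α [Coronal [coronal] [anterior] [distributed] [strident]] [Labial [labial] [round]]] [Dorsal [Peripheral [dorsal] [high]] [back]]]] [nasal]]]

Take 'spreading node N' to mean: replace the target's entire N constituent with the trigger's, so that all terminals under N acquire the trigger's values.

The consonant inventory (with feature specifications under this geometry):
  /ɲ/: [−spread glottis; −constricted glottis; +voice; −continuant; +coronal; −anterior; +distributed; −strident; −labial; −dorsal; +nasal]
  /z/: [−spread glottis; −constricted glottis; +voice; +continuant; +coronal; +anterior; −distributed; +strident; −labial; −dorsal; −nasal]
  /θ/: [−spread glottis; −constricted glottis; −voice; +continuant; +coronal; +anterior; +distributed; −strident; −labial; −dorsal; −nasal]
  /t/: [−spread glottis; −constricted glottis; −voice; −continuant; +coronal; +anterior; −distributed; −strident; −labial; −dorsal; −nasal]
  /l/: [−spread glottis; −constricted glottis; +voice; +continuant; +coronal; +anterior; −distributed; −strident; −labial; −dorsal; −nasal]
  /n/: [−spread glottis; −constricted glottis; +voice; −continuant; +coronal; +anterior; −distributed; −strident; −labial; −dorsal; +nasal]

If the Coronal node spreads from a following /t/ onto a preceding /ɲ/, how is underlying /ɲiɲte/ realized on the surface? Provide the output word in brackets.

[ɲinte]

Terminals under Coronal in this geometry: [coronal], [anterior], [distributed], [strident].
The target acquires /t/'s values for everything under Coronal — [+coronal], [+anterior], [−distributed], [−strident] — while keeping its own [spread glottis], [constricted glottis], [voice], ….
This feature bundle is that of [n], so /ɲiɲte/ surfaces as [ɲinte].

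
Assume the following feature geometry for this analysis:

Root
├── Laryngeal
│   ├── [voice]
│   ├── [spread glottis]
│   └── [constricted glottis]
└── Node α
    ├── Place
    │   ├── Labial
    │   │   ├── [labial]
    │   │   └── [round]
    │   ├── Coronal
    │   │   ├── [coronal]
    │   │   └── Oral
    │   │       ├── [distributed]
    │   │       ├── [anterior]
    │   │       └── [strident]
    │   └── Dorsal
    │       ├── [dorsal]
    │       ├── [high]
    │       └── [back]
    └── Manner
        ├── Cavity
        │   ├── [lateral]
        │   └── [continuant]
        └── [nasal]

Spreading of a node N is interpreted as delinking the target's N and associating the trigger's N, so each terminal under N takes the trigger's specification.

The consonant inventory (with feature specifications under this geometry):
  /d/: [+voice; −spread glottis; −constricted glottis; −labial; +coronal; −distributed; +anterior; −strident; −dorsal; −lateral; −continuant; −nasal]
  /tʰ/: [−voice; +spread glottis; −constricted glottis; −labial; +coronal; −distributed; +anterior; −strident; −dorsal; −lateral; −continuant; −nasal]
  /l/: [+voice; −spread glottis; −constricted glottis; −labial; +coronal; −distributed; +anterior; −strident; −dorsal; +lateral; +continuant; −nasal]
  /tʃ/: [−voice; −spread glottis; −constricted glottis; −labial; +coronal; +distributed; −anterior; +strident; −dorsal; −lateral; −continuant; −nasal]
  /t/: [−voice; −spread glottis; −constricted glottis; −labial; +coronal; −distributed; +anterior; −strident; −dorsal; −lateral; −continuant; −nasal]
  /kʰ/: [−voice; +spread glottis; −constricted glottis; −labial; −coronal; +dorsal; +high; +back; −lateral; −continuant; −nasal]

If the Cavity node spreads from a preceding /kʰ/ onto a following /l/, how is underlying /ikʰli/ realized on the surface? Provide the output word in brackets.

Terminals under Cavity in this geometry: [lateral], [continuant].
Spreading Cavity from /kʰ/ onto /l/ replaces those values with /kʰ/'s: [−lateral], [−continuant]. Features outside Cavity ([voice], [spread glottis], [constricted glottis], …) stay as in /l/.
The resulting bundle matches /d/ in the inventory; substituting it for /l/ gives [ikʰdi].

[ikʰdi]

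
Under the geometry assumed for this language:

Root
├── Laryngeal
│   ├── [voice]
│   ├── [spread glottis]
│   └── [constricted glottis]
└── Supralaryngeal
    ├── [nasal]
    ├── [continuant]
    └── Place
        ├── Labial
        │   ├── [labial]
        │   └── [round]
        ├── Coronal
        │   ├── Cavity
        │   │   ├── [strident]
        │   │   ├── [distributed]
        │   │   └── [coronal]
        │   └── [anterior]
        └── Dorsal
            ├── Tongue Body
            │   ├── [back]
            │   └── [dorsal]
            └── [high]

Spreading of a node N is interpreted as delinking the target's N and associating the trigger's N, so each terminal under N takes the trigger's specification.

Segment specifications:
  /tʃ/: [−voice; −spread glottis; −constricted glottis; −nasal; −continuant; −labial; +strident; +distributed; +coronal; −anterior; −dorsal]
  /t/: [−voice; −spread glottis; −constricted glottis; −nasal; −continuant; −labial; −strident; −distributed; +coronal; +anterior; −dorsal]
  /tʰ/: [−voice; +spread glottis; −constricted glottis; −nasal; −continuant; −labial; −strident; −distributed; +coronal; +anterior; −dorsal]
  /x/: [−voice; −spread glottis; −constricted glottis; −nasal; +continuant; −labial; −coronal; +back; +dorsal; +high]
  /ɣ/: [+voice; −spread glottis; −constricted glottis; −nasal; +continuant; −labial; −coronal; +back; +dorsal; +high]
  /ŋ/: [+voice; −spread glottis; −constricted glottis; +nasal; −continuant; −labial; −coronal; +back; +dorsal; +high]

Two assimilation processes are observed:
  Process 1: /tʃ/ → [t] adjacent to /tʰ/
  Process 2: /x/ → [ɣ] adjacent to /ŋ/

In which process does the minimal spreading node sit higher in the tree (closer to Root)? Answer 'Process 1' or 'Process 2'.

Process 2

Process 1 alters [anterior], [distributed], [strident]; the lowest common ancestor is Coronal (depth 3 from Root).
Process 2 alters [voice]; the lowest dominating node is [voice] (depth 2 from Root).
[voice] is closer to Root than Coronal, so Process 2 spreads the higher node.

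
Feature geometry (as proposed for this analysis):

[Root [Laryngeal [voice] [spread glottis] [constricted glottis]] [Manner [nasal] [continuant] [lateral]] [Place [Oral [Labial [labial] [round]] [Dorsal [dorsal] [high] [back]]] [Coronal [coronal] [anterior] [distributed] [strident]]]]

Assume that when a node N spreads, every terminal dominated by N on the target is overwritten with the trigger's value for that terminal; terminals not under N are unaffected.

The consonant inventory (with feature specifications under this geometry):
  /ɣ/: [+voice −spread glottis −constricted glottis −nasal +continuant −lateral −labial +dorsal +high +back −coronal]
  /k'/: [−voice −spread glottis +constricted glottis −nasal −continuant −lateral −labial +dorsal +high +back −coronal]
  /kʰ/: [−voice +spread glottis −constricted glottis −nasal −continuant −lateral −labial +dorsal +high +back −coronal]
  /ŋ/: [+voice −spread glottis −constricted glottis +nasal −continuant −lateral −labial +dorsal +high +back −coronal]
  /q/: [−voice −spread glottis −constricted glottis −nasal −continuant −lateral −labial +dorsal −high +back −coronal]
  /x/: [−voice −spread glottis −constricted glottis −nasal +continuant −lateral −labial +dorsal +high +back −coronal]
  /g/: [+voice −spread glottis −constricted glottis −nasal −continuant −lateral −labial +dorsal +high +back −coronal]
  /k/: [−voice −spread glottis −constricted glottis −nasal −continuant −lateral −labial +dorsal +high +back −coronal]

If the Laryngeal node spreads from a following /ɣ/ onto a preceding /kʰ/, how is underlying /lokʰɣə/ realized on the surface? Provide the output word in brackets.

Laryngeal immediately or transitively dominates [voice], [spread glottis], [constricted glottis].
The target acquires /ɣ/'s values for everything under Laryngeal — [+voice], [−spread glottis], [−constricted glottis] — while keeping its own [nasal], [continuant], [lateral], ….
Among the inventory, only /g/ has exactly this specification, giving the surface form [logɣə].

[logɣə]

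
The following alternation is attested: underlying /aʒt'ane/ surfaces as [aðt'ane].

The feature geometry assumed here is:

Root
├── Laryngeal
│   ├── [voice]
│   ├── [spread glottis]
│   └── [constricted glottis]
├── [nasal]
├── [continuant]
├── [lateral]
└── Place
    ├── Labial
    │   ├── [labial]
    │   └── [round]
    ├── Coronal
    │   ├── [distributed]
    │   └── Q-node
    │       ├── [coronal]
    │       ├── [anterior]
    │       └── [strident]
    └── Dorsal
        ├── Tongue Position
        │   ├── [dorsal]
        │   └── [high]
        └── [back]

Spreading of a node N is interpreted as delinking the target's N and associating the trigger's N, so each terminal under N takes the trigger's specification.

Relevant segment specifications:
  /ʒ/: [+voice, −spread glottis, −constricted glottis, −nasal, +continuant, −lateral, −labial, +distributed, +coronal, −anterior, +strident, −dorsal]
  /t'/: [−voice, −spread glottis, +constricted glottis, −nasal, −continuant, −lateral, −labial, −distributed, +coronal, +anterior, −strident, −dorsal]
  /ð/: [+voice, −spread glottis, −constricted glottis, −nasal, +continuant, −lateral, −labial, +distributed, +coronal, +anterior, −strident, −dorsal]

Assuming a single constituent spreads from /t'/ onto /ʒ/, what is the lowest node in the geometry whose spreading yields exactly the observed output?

/ʒ/ and [ð] differ in [anterior], [strident]; every other specified feature is identical.
In this geometry the lowest node dominating all of them is Q-node: every daughter of Q-node dominates only a proper subset, so no lower node suffices.
If Q-node spreads, every terminal under it takes /t'/'s value, producing [ð] as observed.
[distributed] — on which /t'/ differs from /ʒ/ — is unchanged, so neither Coronal nor anything higher can have spread; the constituent is no larger than Q-node.

Q-node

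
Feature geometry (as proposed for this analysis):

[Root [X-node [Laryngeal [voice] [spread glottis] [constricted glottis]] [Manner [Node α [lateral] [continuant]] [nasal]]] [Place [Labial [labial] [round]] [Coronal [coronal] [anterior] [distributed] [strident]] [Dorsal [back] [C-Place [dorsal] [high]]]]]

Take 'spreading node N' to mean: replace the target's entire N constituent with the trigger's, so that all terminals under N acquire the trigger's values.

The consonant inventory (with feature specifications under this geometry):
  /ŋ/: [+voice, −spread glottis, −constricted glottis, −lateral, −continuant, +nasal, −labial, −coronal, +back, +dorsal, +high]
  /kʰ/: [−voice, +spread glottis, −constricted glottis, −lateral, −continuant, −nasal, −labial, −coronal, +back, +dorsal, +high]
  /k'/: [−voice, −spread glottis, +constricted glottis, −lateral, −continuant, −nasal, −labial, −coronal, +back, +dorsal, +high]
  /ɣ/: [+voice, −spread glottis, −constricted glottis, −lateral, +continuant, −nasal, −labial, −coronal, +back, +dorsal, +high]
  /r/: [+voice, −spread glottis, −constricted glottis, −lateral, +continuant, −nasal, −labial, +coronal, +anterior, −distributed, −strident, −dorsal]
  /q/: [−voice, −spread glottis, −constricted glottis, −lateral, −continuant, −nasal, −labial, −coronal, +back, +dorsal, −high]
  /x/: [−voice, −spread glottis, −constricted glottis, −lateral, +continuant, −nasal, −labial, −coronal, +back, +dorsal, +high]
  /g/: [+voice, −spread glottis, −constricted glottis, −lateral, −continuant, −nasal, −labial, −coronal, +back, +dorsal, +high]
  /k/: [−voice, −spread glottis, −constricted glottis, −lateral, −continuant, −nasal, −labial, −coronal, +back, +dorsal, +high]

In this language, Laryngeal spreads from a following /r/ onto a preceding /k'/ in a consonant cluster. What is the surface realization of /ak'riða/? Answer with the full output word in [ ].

Laryngeal immediately or transitively dominates [voice], [spread glottis], [constricted glottis].
After delinking /k'/'s Laryngeal and linking /r/'s, the affected terminals become [+voice], [−spread glottis], [−constricted glottis]; [lateral], [continuant], [nasal], … (outside Laryngeal) are retained from /k'/.
This feature bundle is that of [g], so /ak'riða/ surfaces as [agriða].

[agriða]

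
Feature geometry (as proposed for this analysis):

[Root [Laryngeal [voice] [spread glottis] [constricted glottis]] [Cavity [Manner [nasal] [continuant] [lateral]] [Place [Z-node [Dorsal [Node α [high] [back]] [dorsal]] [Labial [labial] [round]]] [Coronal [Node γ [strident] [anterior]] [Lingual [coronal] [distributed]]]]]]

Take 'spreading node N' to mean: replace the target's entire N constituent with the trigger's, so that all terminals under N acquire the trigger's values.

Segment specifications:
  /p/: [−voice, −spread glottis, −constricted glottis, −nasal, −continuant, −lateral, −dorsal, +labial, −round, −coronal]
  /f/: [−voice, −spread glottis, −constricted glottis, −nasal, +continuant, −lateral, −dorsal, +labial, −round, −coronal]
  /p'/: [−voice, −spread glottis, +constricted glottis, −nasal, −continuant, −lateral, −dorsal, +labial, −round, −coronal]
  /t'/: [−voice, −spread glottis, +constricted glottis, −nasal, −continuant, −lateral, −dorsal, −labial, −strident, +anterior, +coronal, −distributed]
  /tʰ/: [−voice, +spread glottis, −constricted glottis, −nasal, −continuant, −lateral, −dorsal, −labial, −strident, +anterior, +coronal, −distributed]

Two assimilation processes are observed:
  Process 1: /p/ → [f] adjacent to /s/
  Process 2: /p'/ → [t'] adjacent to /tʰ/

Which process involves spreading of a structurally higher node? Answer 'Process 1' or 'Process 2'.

Process 1 alters [continuant]; the lowest dominating node is [continuant] (depth 3 from Root).
In Process 2, [labial], [round], [coronal], [anterior], [distributed], [strident] change, so the minimal spreading node is Place at depth 2.
Depth 2 < depth 3; Process 2 involves the structurally higher constituent Place.

Process 2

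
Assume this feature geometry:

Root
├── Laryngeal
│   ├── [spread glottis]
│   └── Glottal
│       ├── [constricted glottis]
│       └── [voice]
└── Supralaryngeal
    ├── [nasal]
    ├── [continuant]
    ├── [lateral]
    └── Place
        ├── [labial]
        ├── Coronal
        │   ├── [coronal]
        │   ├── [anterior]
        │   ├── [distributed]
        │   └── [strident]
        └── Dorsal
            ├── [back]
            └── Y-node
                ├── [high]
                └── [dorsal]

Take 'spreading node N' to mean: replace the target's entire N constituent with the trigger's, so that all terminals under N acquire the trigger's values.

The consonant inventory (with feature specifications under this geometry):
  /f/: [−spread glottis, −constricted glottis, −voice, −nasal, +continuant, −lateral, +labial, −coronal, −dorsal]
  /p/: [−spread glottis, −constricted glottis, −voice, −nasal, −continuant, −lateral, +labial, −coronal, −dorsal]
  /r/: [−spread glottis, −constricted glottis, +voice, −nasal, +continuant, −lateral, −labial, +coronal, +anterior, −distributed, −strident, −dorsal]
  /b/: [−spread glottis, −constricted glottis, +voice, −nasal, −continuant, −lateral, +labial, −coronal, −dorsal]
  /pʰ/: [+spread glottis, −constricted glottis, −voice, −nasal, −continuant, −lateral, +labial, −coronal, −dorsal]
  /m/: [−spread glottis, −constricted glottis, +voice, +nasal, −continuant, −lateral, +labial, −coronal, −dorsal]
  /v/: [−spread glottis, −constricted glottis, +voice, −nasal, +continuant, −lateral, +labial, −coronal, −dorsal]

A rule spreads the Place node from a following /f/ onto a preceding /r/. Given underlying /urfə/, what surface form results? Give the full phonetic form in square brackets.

Place immediately or transitively dominates [labial], [coronal], [anterior], [distributed], [strident], [back], [high], [dorsal].
Spreading Place from /f/ onto /r/ replaces those values with /f/'s: [+labial], [−coronal], [−dorsal]. Features outside Place ([spread glottis], [constricted glottis], [voice], …) stay as in /r/.
This feature bundle is that of [v], so /urfə/ surfaces as [uvfə].

[uvfə]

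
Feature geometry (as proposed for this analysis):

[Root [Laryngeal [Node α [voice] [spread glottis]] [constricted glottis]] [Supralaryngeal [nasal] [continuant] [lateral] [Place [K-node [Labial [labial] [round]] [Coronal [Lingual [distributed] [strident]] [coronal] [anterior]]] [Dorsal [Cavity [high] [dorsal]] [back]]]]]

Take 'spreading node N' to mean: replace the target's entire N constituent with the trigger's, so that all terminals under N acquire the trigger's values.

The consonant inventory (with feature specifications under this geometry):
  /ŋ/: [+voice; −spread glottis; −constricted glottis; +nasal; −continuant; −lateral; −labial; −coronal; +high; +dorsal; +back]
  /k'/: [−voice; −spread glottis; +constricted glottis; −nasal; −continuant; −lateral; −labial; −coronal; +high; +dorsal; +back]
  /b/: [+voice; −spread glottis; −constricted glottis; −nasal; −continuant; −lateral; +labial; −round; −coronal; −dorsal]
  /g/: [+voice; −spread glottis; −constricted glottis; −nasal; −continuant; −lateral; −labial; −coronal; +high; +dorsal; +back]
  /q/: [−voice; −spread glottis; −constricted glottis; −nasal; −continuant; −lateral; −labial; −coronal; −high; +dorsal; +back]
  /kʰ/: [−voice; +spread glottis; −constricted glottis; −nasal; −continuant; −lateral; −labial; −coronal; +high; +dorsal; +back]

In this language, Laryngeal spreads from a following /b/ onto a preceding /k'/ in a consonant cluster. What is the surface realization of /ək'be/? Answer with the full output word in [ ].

[əgbe]

Terminals under Laryngeal in this geometry: [voice], [spread glottis], [constricted glottis].
Spreading Laryngeal from /b/ onto /k'/ replaces those values with /b/'s: [+voice], [−spread glottis], [−constricted glottis]. Features outside Laryngeal ([nasal], [continuant], [lateral], …) stay as in /k'/.
Among the inventory, only /g/ has exactly this specification, giving the surface form [əgbe].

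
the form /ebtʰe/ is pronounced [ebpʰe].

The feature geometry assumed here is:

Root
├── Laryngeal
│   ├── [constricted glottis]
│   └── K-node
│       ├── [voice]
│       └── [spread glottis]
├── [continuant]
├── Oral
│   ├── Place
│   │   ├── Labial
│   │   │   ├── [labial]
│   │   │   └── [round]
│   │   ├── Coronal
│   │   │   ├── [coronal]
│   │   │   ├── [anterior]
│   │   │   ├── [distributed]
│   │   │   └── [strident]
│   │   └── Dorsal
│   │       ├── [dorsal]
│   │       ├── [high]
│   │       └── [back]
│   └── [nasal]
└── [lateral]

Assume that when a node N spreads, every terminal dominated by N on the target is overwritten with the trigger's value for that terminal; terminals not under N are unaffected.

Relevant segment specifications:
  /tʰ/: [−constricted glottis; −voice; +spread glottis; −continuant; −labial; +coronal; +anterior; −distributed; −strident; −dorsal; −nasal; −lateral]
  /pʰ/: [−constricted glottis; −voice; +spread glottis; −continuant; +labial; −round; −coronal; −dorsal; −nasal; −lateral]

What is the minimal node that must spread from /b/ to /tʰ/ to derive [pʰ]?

Feature comparison: [labial], [round], [coronal], [anterior], [distributed], [strident] differ between /tʰ/ and [pʰ]; the remaining terminals match.
The smallest constituent containing every changed terminal is Place — each of its daughters lacks at least one of the affected features.
Spreading Place from /b/ overwrites each of those terminals with /b/'s values, yielding exactly [pʰ].
[voice], [spread glottis] stay as in /tʰ/ although /b/ differs there, so no node dominating them spread; among the remaining candidates Place is the lowest that derives the output.

Place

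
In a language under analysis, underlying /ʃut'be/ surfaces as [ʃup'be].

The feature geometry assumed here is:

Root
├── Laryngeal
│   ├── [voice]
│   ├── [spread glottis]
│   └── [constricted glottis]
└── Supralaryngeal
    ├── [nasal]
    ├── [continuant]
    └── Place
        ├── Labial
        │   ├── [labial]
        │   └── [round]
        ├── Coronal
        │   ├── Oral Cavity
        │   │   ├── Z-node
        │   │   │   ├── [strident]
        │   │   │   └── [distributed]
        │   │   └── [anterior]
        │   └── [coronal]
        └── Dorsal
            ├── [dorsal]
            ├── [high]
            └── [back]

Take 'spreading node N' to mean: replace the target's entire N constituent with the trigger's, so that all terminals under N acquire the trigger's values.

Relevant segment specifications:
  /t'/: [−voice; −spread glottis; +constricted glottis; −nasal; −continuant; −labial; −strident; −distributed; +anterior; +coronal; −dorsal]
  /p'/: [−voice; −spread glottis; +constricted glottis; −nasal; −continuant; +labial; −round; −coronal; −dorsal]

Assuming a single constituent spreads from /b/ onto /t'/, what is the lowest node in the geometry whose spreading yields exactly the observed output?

Feature comparison: [labial], [round], [coronal], [anterior], [distributed], [strident] differ between /t'/ and [p']; the remaining terminals match.
The smallest constituent containing every changed terminal is Place — each of its daughters lacks at least one of the affected features.
If Place spreads, every terminal under it takes /b/'s value, producing [p'] as observed.
[constricted glottis], [voice] stay as in /t'/ although /b/ differs there, so no node dominating them spread; among the remaining candidates Place is the lowest that derives the output.

Place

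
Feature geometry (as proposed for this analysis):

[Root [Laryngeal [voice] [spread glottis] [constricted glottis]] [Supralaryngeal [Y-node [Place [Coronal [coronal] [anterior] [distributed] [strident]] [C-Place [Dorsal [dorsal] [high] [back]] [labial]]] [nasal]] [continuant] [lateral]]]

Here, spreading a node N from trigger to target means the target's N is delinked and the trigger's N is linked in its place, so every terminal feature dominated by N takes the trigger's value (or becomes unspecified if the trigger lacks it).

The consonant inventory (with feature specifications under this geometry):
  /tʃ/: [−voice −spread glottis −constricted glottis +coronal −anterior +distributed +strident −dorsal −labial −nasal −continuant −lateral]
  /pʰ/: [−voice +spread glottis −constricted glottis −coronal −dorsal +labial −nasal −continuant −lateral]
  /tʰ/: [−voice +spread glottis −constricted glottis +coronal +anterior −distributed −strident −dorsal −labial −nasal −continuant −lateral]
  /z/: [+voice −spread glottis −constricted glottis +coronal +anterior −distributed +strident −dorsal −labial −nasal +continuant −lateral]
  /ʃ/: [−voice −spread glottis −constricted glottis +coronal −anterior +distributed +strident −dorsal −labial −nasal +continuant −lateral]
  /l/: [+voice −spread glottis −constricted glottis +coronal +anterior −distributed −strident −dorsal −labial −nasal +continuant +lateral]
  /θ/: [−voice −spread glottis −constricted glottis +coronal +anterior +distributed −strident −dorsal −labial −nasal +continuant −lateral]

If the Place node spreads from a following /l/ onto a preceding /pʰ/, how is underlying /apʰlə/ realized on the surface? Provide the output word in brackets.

[atʰlə]

Terminals under Place in this geometry: [coronal], [anterior], [distributed], [strident], [dorsal], [high], [back], [labial].
Spreading Place from /l/ onto /pʰ/ replaces those values with /l/'s: [+coronal], [+anterior], [−distributed], [−strident], [−dorsal], [−labial]. Features outside Place ([voice], [spread glottis], [constricted glottis], …) stay as in /pʰ/.
The resulting bundle matches /tʰ/ in the inventory; substituting it for /pʰ/ gives [atʰlə].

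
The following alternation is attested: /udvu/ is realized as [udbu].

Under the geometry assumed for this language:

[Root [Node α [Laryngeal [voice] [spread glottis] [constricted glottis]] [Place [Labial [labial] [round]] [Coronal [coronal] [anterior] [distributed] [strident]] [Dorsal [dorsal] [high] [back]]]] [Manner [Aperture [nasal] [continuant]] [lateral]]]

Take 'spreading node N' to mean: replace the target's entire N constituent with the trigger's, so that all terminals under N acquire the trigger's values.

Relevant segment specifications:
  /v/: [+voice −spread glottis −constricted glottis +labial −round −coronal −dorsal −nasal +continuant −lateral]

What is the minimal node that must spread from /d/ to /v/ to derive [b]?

[continuant]

Feature comparison: [continuant] differs between /v/ and [b]; the remaining terminals match.
With a single altered terminal, the smallest constituent that could spread is that terminal — [continuant].
Features on which the two segments disagree outside [continuant], such as [labial], [coronal], are unchanged — nothing dominating them spread, and [continuant] is the minimal sufficient constituent.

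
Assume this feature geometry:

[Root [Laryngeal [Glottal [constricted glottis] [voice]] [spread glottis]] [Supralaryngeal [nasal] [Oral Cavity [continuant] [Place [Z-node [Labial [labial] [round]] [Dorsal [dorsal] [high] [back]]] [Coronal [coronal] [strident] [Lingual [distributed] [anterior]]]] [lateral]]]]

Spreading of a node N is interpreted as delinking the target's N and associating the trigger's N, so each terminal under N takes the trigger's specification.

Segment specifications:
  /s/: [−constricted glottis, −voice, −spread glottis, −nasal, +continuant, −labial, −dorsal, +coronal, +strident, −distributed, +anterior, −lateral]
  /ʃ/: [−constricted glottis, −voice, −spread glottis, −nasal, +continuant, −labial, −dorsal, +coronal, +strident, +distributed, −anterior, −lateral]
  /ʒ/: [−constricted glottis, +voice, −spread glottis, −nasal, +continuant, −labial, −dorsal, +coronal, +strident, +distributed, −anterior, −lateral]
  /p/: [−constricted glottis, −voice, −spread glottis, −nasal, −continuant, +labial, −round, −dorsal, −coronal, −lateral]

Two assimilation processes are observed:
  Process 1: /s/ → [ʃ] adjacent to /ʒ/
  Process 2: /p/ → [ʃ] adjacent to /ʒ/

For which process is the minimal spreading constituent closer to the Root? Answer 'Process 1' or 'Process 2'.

Process 2

Process 1: the features that change are [anterior], [distributed]; the minimal node is Lingual (depth 5).
Process 2 alters [continuant], [labial], [round], [coronal], [anterior], [distributed], [strident]; the lowest common ancestor is Oral Cavity (depth 2 from Root).
Depth 2 < depth 5; Process 2 involves the structurally higher constituent Oral Cavity.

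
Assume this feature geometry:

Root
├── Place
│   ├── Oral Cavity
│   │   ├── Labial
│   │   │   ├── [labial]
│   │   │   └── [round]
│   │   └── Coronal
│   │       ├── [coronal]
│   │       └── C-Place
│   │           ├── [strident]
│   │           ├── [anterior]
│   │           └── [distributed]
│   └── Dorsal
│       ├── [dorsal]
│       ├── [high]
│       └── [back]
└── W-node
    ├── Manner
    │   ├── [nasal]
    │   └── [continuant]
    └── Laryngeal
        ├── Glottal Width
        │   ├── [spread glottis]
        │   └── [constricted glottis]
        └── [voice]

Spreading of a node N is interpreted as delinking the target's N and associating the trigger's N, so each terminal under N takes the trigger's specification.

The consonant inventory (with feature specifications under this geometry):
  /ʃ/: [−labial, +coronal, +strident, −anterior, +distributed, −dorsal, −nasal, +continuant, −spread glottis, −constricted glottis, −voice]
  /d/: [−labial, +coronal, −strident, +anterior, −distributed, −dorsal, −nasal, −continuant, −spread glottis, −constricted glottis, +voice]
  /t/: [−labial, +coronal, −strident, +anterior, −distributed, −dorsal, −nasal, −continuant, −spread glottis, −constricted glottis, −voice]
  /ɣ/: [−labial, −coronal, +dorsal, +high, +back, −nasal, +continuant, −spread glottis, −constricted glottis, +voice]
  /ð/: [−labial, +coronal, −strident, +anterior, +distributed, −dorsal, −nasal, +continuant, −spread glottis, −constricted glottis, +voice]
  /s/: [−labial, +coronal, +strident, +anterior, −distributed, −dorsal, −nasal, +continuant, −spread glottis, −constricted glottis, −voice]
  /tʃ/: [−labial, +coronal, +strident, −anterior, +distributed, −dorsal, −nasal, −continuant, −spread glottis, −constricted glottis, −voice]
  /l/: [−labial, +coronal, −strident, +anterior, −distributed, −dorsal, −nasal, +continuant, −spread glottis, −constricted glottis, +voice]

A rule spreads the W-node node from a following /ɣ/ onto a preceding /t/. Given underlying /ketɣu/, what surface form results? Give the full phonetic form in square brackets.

[kelɣu]

Terminals under W-node in this geometry: [nasal], [continuant], [spread glottis], [constricted glottis], [voice].
After delinking /t/'s W-node and linking /ɣ/'s, the affected terminals become [−nasal], [+continuant], [−spread glottis], [−constricted glottis], [+voice]; [labial], [coronal], [strident], … (outside W-node) are retained from /t/.
This feature bundle is that of [l], so /ketɣu/ surfaces as [kelɣu].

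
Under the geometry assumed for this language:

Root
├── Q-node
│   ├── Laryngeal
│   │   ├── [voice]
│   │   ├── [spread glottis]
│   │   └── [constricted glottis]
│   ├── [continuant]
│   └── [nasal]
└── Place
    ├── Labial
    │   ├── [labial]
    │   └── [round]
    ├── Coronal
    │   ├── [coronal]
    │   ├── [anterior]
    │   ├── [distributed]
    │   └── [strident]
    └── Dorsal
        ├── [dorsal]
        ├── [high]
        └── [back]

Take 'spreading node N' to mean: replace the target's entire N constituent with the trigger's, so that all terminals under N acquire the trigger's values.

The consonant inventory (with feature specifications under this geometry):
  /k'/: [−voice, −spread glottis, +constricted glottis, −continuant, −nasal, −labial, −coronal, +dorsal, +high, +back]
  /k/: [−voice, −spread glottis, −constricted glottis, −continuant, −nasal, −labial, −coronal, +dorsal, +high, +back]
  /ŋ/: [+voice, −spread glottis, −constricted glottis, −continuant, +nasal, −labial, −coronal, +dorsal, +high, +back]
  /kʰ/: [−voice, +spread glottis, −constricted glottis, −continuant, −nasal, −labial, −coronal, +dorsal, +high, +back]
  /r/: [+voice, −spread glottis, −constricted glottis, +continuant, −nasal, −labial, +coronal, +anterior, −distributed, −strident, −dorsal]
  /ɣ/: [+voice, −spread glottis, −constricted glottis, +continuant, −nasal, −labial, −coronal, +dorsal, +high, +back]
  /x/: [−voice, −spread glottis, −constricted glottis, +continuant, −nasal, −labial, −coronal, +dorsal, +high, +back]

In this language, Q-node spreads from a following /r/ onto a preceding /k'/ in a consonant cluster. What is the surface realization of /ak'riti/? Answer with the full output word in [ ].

[aɣriti]

Q-node immediately or transitively dominates [voice], [spread glottis], [constricted glottis], [continuant], [nasal].
The target acquires /r/'s values for everything under Q-node — [+voice], [−spread glottis], [−constricted glottis], [+continuant], [−nasal] — while keeping its own [labial], [coronal], [dorsal], ….
This feature bundle is that of [ɣ], so /ak'riti/ surfaces as [aɣriti].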